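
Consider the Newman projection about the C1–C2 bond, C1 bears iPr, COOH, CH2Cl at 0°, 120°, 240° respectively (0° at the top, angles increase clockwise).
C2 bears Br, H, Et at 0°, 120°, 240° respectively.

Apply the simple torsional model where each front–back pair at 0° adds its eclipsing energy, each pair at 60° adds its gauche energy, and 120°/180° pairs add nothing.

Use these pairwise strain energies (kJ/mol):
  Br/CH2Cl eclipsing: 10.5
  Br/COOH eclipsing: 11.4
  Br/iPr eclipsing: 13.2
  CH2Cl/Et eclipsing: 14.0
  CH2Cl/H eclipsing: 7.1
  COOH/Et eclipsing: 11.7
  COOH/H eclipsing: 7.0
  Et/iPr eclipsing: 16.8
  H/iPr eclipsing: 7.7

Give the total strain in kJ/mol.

This conformer (eclipsed): iPr(0°)/Br(0°) eclipsed 13.2; COOH(120°)/H(120°) eclipsed 7.0; CH2Cl(240°)/Et(240°) eclipsed 14.0 → 34.2 kJ/mol.

34.2 kJ/mol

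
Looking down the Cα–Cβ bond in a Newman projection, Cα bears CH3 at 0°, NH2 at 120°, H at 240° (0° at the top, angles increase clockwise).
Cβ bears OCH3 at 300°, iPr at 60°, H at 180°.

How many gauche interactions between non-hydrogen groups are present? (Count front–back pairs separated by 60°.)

3

Non-H gauche pairs: CH3(0°)/OCH3(300°); CH3(0°)/iPr(60°); NH2(120°)/iPr(60°) — 3 interactions.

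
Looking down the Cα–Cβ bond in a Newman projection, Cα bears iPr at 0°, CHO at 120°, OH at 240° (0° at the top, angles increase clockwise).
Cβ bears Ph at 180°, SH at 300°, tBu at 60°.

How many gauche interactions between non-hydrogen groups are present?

6

Non-H gauche pairs: iPr(0°)/SH(300°); iPr(0°)/tBu(60°); CHO(120°)/Ph(180°); CHO(120°)/tBu(60°); OH(240°)/Ph(180°); OH(240°)/SH(300°) — 6 interactions.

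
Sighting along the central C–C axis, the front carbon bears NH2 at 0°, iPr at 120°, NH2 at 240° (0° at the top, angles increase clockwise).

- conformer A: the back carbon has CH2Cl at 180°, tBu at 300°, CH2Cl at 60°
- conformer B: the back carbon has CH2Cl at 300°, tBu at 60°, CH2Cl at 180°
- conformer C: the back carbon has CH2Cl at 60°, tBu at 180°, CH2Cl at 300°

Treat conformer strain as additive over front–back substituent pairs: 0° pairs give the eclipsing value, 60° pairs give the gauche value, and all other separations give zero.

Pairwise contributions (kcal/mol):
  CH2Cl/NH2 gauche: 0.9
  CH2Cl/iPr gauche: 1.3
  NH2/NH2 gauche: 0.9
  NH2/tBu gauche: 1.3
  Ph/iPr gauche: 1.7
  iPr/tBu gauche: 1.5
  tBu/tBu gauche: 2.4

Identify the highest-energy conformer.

A (staggered): NH2–tBu gauche, NH2–CH2Cl gauche, iPr–CH2Cl gauche, iPr–CH2Cl gauche, NH2–CH2Cl gauche, NH2–tBu gauche; 1.3 + 0.9 + 1.3 + 1.3 + 0.9 + 1.3 = 7.0 kcal/mol.
B (staggered): NH2–CH2Cl gauche, NH2–tBu gauche, iPr–tBu gauche, iPr–CH2Cl gauche, NH2–CH2Cl gauche, NH2–CH2Cl gauche; 0.9 + 1.3 + 1.5 + 1.3 + 0.9 + 0.9 = 6.8 kcal/mol.
C (staggered): NH2–CH2Cl gauche, NH2–CH2Cl gauche, iPr–CH2Cl gauche, iPr–tBu gauche, NH2–tBu gauche, NH2–CH2Cl gauche; 0.9 + 0.9 + 1.3 + 1.5 + 1.3 + 0.9 = 6.8 kcal/mol.
A has the highest total (7.0 kcal/mol).

A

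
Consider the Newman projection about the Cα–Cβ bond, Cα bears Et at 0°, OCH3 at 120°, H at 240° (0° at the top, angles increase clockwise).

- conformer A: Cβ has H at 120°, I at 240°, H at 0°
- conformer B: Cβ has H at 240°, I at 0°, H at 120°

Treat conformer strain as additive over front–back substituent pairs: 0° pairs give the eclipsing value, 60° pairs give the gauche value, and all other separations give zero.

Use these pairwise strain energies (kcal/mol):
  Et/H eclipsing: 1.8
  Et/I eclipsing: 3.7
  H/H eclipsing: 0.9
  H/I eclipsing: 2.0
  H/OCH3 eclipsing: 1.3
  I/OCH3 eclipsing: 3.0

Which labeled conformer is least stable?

B

A (eclipsed): Et–H eclipsed, OCH3–H eclipsed, H–I eclipsed; 1.8 + 1.3 + 2.0 = 5.1 kcal/mol.
B (eclipsed): Et–I eclipsed, OCH3–H eclipsed, H–H eclipsed; 3.7 + 1.3 + 0.9 = 5.9 kcal/mol.
B has the highest total (5.9 kcal/mol).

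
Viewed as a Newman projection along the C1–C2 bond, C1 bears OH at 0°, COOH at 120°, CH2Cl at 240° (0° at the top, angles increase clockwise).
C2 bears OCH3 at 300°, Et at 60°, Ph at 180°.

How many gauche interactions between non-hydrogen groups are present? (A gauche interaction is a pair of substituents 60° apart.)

Non-H gauche pairs: OH(0°)/OCH3(300°); OH(0°)/Et(60°); COOH(120°)/Et(60°); COOH(120°)/Ph(180°); CH2Cl(240°)/OCH3(300°); CH2Cl(240°)/Ph(180°) — 6 interactions.

6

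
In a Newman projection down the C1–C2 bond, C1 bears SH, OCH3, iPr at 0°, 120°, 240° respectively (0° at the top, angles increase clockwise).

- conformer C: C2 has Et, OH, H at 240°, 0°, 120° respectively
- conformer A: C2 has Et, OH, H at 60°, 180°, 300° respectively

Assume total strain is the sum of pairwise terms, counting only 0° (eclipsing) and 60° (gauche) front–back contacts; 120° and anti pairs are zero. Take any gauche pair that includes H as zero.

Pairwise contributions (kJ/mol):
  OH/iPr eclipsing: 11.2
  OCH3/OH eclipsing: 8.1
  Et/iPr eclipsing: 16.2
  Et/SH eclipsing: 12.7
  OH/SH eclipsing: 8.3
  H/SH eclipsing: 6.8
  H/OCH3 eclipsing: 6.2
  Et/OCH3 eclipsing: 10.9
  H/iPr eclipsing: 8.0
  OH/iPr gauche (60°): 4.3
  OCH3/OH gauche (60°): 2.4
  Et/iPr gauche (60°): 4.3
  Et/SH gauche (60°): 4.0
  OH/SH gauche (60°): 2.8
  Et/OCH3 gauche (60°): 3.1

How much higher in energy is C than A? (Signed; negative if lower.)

C (eclipsed): SH(0°)/OH(0°) eclipsed 8.3; OCH3(120°)/H(120°) eclipsed 6.2; iPr(240°)/Et(240°) eclipsed 16.2 → 30.7 kJ/mol.
A (staggered): SH(0°)/Et(60°) gauche 4.0; OCH3(120°)/Et(60°) gauche 3.1; OCH3(120°)/OH(180°) gauche 2.4; iPr(240°)/OH(180°) gauche 4.3 → 13.8 kJ/mol.
E(C) − E(A) = 30.7 − 13.8 = +16.9 kJ/mol.

+16.9 kJ/mol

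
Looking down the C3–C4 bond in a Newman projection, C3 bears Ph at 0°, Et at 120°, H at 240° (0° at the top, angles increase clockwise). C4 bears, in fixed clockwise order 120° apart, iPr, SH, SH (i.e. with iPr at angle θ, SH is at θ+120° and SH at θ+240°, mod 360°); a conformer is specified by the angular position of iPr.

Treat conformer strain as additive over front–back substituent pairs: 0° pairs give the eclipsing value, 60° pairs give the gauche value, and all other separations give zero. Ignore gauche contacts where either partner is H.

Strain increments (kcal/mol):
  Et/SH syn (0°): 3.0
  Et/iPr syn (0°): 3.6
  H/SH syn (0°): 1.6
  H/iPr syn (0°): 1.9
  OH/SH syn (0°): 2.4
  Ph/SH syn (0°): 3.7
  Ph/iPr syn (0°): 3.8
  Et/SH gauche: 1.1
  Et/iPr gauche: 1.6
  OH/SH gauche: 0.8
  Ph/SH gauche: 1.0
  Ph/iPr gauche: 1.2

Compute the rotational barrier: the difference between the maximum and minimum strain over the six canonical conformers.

iPr at 0° is eclipsed. Ph at 0° is eclipsed with iPr at 0° (3.8); Et at 120° is eclipsed with SH at 120° (3.0); H at 240° is eclipsed with SH at 240° (1.6). Total 8.4 kcal/mol.
iPr at 60° is staggered. Ph at 0° is gauche with iPr at 60° (1.2); Ph at 0° is gauche with SH at 300° (1.0); Et at 120° is gauche with iPr at 60° (1.6); Et at 120° is gauche with SH at 180° (1.1). Total 4.9 kcal/mol.
iPr at 120° is eclipsed. Ph at 0° is eclipsed with SH at 0° (3.7); Et at 120° is eclipsed with iPr at 120° (3.6); H at 240° is eclipsed with SH at 240° (1.6). Total 8.9 kcal/mol.
iPr at 180° is staggered. Ph at 0° is gauche with SH at 300° (1.0); Ph at 0° is gauche with SH at 60° (1.0); Et at 120° is gauche with iPr at 180° (1.6); Et at 120° is gauche with SH at 60° (1.1). Total 4.7 kcal/mol.
iPr at 240° is eclipsed. Ph at 0° is eclipsed with SH at 0° (3.7); Et at 120° is eclipsed with SH at 120° (3.0); H at 240° is eclipsed with iPr at 240° (1.9). Total 8.6 kcal/mol.
iPr at 300° is staggered. Ph at 0° is gauche with iPr at 300° (1.2); Ph at 0° is gauche with SH at 60° (1.0); Et at 120° is gauche with SH at 60° (1.1); Et at 120° is gauche with SH at 180° (1.1). Total 4.4 kcal/mol.
Max at 120° (8.9 kcal/mol), min at 300° (4.4 kcal/mol); barrier = 4.5 kcal/mol.

4.5 kcal/mol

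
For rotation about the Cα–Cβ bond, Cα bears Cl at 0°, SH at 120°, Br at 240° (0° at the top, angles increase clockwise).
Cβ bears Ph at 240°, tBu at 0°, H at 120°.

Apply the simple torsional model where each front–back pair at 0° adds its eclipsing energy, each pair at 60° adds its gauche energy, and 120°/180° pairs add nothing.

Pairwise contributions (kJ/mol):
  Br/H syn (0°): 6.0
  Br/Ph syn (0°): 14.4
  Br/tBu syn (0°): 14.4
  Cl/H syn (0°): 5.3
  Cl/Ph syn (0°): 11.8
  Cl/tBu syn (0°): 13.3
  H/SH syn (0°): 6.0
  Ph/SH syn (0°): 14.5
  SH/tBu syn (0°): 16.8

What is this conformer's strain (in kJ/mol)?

33.7 kJ/mol

This conformer is eclipsed. Cl at 0° is eclipsed with tBu at 0° (13.3); SH at 120° is eclipsed with H at 120° (6.0); Br at 240° is eclipsed with Ph at 240° (14.4). Total 33.7 kJ/mol.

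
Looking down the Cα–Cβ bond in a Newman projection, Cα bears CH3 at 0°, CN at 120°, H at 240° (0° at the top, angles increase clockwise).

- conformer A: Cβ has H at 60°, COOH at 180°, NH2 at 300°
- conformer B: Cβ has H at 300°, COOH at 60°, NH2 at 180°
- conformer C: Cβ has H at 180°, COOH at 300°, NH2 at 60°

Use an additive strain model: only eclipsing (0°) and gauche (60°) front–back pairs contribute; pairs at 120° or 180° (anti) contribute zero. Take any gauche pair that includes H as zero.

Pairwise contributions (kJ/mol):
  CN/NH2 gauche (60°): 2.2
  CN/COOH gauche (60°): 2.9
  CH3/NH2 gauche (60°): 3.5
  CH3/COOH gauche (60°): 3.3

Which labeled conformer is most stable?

A (staggered): CH3–NH2 gauche, CN–COOH gauche; 3.5 + 2.9 = 6.4 kJ/mol.
B (staggered): CH3–COOH gauche, CN–COOH gauche, CN–NH2 gauche; 3.3 + 2.9 + 2.2 = 8.4 kJ/mol.
C (staggered): CH3–COOH gauche, CH3–NH2 gauche, CN–NH2 gauche; 3.3 + 3.5 + 2.2 = 9.0 kJ/mol.
A has the lowest total (6.4 kJ/mol).

A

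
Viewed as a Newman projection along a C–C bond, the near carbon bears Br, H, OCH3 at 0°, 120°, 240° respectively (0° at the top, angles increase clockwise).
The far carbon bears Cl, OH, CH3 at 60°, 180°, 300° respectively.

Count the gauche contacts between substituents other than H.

4

Non-H gauche pairs: Br(0°)/Cl(60°); Br(0°)/CH3(300°); OCH3(240°)/OH(180°); OCH3(240°)/CH3(300°) — 4 interactions.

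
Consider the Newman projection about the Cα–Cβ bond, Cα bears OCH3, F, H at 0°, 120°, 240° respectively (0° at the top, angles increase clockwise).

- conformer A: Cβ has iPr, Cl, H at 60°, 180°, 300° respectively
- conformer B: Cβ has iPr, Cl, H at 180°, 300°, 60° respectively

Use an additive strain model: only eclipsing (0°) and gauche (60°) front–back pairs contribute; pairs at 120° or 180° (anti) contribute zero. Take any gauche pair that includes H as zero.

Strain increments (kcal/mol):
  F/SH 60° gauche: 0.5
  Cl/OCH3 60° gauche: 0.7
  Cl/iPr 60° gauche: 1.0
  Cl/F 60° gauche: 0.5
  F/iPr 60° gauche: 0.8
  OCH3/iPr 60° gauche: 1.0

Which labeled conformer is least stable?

A

A is staggered. OCH3 at 0° is gauche with iPr at 60° (1.0); F at 120° is gauche with iPr at 60° (0.8); F at 120° is gauche with Cl at 180° (0.5). Total 2.3 kcal/mol.
B is staggered. OCH3 at 0° is gauche with Cl at 300° (0.7); F at 120° is gauche with iPr at 180° (0.8). Total 1.5 kcal/mol.
A has the highest total (2.3 kcal/mol).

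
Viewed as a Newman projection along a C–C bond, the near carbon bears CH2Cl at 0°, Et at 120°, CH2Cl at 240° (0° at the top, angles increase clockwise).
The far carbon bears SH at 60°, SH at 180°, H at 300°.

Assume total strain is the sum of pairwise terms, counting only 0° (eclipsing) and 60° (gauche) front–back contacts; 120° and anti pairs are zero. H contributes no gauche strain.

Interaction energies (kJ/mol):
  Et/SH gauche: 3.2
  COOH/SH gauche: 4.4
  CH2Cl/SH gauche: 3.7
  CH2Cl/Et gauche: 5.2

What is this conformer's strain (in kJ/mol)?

This conformer (staggered): CH2Cl(0°)/SH(60°) gauche 3.7; Et(120°)/SH(60°) gauche 3.2; Et(120°)/SH(180°) gauche 3.2; CH2Cl(240°)/SH(180°) gauche 3.7 → 13.8 kJ/mol.

13.8 kJ/mol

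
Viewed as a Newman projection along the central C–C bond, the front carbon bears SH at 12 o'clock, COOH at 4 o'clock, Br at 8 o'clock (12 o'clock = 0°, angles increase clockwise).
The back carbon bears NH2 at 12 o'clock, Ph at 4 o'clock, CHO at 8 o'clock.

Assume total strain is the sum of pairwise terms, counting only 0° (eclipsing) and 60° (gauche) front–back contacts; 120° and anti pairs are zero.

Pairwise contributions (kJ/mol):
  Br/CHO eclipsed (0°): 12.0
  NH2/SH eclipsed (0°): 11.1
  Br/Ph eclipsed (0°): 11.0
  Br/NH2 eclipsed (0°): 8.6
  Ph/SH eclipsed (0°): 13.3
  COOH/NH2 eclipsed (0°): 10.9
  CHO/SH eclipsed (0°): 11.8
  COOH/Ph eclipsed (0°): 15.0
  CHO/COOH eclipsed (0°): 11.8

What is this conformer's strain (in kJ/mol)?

This conformer (eclipsed): SH–NH2 eclipsed, COOH–Ph eclipsed, Br–CHO eclipsed; 11.1 + 15.0 + 12.0 = 38.1 kJ/mol.

38.1 kJ/mol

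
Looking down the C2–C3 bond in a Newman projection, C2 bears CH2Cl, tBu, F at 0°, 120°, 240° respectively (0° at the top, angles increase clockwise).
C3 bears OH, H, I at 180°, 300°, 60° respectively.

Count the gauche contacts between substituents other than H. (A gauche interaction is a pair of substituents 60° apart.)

4

Non-H gauche pairs: CH2Cl(0°)/I(60°); tBu(120°)/OH(180°); tBu(120°)/I(60°); F(240°)/OH(180°) — 4 interactions.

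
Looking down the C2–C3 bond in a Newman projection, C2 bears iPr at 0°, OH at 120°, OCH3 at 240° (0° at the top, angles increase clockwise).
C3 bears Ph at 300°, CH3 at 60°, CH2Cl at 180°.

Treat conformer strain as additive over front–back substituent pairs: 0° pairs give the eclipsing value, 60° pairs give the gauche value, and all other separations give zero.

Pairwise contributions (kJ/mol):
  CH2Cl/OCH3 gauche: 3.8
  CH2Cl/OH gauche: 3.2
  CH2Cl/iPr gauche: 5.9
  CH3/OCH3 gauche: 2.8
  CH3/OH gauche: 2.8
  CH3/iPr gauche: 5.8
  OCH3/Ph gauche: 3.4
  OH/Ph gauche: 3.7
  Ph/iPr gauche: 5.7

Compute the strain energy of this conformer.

This conformer is staggered. iPr at 0° is gauche with Ph at 300° (5.7); iPr at 0° is gauche with CH3 at 60° (5.8); OH at 120° is gauche with CH3 at 60° (2.8); OH at 120° is gauche with CH2Cl at 180° (3.2); OCH3 at 240° is gauche with Ph at 300° (3.4); OCH3 at 240° is gauche with CH2Cl at 180° (3.8). Total 24.7 kJ/mol.

24.7 kJ/mol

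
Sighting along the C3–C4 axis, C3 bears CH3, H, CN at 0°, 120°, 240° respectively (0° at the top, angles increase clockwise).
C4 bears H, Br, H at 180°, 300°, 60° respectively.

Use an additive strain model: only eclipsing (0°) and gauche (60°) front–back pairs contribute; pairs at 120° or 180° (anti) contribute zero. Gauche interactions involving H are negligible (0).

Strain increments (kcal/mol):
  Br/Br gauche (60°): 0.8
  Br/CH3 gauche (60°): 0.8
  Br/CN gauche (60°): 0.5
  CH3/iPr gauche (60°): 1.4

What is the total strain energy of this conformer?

1.3 kcal/mol

This conformer (staggered): CH3–Br gauche, CN–Br gauche; 0.8 + 0.5 = 1.3 kcal/mol.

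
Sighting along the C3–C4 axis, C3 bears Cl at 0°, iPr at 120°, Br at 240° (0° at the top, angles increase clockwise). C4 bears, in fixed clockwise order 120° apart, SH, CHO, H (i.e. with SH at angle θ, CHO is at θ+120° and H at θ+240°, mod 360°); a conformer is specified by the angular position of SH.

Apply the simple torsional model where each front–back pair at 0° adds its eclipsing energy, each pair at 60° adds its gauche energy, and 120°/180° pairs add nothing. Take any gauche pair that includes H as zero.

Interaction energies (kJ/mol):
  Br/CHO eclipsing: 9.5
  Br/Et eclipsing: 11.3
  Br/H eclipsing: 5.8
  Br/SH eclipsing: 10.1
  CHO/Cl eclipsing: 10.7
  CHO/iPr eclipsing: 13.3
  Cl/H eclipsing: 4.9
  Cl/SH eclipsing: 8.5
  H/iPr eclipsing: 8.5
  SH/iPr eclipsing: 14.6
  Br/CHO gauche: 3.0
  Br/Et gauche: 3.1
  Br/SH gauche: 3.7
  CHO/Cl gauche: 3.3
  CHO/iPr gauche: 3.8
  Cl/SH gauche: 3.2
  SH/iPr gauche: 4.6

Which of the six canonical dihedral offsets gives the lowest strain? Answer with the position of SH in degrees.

300°

SH at 0° (eclipsed): Cl–SH eclipsed, iPr–CHO eclipsed, Br–H eclipsed; 8.5 + 13.3 + 5.8 = 27.6 kJ/mol.
SH at 60° (staggered): Cl–SH gauche, iPr–SH gauche, iPr–CHO gauche, Br–CHO gauche; 3.2 + 4.6 + 3.8 + 3.0 = 14.6 kJ/mol.
SH at 120° (eclipsed): Cl–H eclipsed, iPr–SH eclipsed, Br–CHO eclipsed; 4.9 + 14.6 + 9.5 = 29.0 kJ/mol.
SH at 180° (staggered): Cl–CHO gauche, iPr–SH gauche, Br–SH gauche, Br–CHO gauche; 3.3 + 4.6 + 3.7 + 3.0 = 14.6 kJ/mol.
SH at 240° (eclipsed): Cl–CHO eclipsed, iPr–H eclipsed, Br–SH eclipsed; 10.7 + 8.5 + 10.1 = 29.3 kJ/mol.
SH at 300° (staggered): Cl–SH gauche, Cl–CHO gauche, iPr–CHO gauche, Br–SH gauche; 3.2 + 3.3 + 3.8 + 3.7 = 14.0 kJ/mol.
The minimum (14.0 kJ/mol) occurs with SH at 300°.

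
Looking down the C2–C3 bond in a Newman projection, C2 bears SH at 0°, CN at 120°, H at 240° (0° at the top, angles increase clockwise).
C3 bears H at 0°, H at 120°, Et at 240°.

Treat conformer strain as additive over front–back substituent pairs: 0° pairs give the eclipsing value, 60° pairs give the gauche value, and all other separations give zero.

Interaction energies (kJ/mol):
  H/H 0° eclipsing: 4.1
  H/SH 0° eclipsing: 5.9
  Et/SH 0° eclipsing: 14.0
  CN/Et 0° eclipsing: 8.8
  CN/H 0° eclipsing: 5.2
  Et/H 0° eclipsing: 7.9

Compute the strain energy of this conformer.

19.0 kJ/mol

This conformer is eclipsed. SH at 0° is eclipsed with H at 0° (5.9); CN at 120° is eclipsed with H at 120° (5.2); H at 240° is eclipsed with Et at 240° (7.9). Total 19.0 kJ/mol.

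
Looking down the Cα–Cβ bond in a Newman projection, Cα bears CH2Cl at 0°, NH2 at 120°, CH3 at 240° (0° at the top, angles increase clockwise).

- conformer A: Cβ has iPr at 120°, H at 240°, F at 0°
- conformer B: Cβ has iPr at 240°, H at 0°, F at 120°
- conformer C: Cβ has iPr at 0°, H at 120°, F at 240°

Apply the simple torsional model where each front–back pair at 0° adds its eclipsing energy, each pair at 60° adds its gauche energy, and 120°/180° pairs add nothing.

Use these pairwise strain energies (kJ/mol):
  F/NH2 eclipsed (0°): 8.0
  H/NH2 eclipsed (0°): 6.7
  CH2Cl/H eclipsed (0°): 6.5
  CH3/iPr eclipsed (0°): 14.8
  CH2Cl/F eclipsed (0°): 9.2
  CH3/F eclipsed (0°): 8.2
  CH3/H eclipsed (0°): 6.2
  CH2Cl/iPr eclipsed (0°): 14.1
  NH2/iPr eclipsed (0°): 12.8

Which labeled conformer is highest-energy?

B

A is eclipsed. CH2Cl at 0° is eclipsed with F at 0° (9.2); NH2 at 120° is eclipsed with iPr at 120° (12.8); CH3 at 240° is eclipsed with H at 240° (6.2). Total 28.2 kJ/mol.
B is eclipsed. CH2Cl at 0° is eclipsed with H at 0° (6.5); NH2 at 120° is eclipsed with F at 120° (8.0); CH3 at 240° is eclipsed with iPr at 240° (14.8). Total 29.3 kJ/mol.
C is eclipsed. CH2Cl at 0° is eclipsed with iPr at 0° (14.1); NH2 at 120° is eclipsed with H at 120° (6.7); CH3 at 240° is eclipsed with F at 240° (8.2). Total 29.0 kJ/mol.
B has the highest total (29.3 kJ/mol).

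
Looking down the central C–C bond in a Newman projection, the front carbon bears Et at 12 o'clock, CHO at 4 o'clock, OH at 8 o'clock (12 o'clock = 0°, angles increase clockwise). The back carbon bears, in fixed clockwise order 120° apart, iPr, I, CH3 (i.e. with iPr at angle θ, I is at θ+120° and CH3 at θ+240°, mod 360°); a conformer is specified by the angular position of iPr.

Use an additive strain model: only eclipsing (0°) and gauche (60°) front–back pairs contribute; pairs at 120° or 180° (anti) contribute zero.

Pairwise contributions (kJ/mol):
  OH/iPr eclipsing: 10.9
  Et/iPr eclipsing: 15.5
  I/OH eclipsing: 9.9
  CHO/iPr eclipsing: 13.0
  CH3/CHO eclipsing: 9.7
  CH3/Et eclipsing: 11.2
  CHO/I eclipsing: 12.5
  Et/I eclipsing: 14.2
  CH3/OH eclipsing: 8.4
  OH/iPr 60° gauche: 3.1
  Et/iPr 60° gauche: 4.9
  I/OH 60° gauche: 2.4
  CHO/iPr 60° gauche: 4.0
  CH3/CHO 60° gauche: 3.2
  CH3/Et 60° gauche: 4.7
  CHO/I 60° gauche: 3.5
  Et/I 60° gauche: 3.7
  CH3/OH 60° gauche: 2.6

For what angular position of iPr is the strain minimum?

iPr at 0° is eclipsed. Et at 0° is eclipsed with iPr at 0° (15.5); CHO at 120° is eclipsed with I at 120° (12.5); OH at 240° is eclipsed with CH3 at 240° (8.4). Total 36.4 kJ/mol.
iPr at 60° is staggered. Et at 0° is gauche with iPr at 60° (4.9); Et at 0° is gauche with CH3 at 300° (4.7); CHO at 120° is gauche with iPr at 60° (4.0); CHO at 120° is gauche with I at 180° (3.5); OH at 240° is gauche with I at 180° (2.4); OH at 240° is gauche with CH3 at 300° (2.6). Total 22.1 kJ/mol.
iPr at 120° is eclipsed. Et at 0° is eclipsed with CH3 at 0° (11.2); CHO at 120° is eclipsed with iPr at 120° (13.0); OH at 240° is eclipsed with I at 240° (9.9). Total 34.1 kJ/mol.
iPr at 180° is staggered. Et at 0° is gauche with I at 300° (3.7); Et at 0° is gauche with CH3 at 60° (4.7); CHO at 120° is gauche with iPr at 180° (4.0); CHO at 120° is gauche with CH3 at 60° (3.2); OH at 240° is gauche with iPr at 180° (3.1); OH at 240° is gauche with I at 300° (2.4). Total 21.1 kJ/mol.
iPr at 240° is eclipsed. Et at 0° is eclipsed with I at 0° (14.2); CHO at 120° is eclipsed with CH3 at 120° (9.7); OH at 240° is eclipsed with iPr at 240° (10.9). Total 34.8 kJ/mol.
iPr at 300° is staggered. Et at 0° is gauche with iPr at 300° (4.9); Et at 0° is gauche with I at 60° (3.7); CHO at 120° is gauche with I at 60° (3.5); CHO at 120° is gauche with CH3 at 180° (3.2); OH at 240° is gauche with iPr at 300° (3.1); OH at 240° is gauche with CH3 at 180° (2.6). Total 21.0 kJ/mol.
The minimum (21.0 kJ/mol) occurs with iPr at 300°.

300°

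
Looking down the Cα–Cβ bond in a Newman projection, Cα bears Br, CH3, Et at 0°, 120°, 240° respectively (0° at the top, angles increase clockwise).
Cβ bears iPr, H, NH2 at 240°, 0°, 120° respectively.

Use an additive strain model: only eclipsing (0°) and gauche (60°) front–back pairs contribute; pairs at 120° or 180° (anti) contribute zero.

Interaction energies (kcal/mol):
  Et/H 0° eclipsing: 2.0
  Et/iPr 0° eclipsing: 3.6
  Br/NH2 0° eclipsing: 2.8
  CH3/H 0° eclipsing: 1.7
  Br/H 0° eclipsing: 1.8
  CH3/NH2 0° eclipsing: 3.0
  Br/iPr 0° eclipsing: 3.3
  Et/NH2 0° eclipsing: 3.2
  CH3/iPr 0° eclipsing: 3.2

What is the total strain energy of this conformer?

This conformer (eclipsed): Br(0°)/H(0°) eclipsed 1.8; CH3(120°)/NH2(120°) eclipsed 3.0; Et(240°)/iPr(240°) eclipsed 3.6 → 8.4 kcal/mol.

8.4 kcal/mol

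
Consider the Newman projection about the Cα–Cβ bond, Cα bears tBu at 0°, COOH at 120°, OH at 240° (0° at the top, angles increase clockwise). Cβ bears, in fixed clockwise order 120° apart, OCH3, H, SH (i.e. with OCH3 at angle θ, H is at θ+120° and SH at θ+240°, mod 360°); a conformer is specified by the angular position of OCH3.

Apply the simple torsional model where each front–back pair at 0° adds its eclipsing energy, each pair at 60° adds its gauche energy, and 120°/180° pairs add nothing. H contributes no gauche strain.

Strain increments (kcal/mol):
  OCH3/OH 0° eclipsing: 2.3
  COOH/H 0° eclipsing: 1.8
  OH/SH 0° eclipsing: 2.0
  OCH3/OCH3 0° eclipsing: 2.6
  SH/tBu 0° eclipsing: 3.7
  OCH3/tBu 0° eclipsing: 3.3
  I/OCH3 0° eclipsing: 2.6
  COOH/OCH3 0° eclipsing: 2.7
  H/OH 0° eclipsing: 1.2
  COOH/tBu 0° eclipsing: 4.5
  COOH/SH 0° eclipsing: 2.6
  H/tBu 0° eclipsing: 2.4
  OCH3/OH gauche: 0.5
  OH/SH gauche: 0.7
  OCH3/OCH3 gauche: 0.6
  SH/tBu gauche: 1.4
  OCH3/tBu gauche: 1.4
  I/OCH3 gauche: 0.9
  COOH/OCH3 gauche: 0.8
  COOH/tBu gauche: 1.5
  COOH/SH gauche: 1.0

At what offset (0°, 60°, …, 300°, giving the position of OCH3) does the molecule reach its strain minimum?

300°

OCH3 at 0° (eclipsed): tBu–OCH3 eclipsed, COOH–H eclipsed, OH–SH eclipsed; 3.3 + 1.8 + 2.0 = 7.1 kcal/mol.
OCH3 at 60° (staggered): tBu–OCH3 gauche, tBu–SH gauche, COOH–OCH3 gauche, OH–SH gauche; 1.4 + 1.4 + 0.8 + 0.7 = 4.3 kcal/mol.
OCH3 at 120° (eclipsed): tBu–SH eclipsed, COOH–OCH3 eclipsed, OH–H eclipsed; 3.7 + 2.7 + 1.2 = 7.6 kcal/mol.
OCH3 at 180° (staggered): tBu–SH gauche, COOH–OCH3 gauche, COOH–SH gauche, OH–OCH3 gauche; 1.4 + 0.8 + 1.0 + 0.5 = 3.7 kcal/mol.
OCH3 at 240° (eclipsed): tBu–H eclipsed, COOH–SH eclipsed, OH–OCH3 eclipsed; 2.4 + 2.6 + 2.3 = 7.3 kcal/mol.
OCH3 at 300° (staggered): tBu–OCH3 gauche, COOH–SH gauche, OH–OCH3 gauche, OH–SH gauche; 1.4 + 1.0 + 0.5 + 0.7 = 3.6 kcal/mol.
The minimum (3.6 kcal/mol) occurs with OCH3 at 300°.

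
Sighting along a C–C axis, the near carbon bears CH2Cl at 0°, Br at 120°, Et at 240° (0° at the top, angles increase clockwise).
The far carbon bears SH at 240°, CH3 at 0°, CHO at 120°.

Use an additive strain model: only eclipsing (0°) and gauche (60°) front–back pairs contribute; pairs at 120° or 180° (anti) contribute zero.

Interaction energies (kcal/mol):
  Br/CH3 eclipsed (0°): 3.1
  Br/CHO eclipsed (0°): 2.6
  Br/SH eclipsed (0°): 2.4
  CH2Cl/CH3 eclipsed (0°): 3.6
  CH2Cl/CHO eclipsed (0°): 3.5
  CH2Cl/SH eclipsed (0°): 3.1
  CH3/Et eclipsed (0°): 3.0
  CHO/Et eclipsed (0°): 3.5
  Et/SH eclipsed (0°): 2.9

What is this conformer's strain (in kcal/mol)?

9.1 kcal/mol

This conformer is eclipsed. CH2Cl at 0° is eclipsed with CH3 at 0° (3.6); Br at 120° is eclipsed with CHO at 120° (2.6); Et at 240° is eclipsed with SH at 240° (2.9). Total 9.1 kcal/mol.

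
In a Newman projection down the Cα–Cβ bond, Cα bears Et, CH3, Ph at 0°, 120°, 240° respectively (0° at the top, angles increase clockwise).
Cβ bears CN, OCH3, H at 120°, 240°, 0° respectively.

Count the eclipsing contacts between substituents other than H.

2

Non-H eclipsing pairs: CH3(120°)/CN(120°); Ph(240°)/OCH3(240°) — 2 interactions.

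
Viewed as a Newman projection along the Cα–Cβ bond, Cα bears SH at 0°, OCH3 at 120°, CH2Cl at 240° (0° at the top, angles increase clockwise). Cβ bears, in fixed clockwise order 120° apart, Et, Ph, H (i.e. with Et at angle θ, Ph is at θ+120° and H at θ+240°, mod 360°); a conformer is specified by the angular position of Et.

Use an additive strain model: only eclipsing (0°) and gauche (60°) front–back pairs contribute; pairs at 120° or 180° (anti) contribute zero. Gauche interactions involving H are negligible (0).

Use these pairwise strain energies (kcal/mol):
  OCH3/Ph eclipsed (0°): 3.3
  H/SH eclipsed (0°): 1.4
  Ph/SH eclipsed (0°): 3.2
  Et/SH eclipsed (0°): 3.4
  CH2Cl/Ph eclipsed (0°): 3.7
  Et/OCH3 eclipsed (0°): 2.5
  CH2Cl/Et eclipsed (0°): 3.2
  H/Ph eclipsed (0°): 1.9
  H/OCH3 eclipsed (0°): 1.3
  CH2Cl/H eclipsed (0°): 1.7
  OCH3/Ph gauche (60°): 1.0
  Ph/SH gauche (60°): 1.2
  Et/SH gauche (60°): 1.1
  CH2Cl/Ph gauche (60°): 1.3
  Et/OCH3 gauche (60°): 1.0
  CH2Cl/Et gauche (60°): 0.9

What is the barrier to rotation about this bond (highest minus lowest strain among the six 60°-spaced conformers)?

4.2 kcal/mol

Et at 0° is eclipsed. SH at 0° is eclipsed with Et at 0° (3.4); OCH3 at 120° is eclipsed with Ph at 120° (3.3); CH2Cl at 240° is eclipsed with H at 240° (1.7). Total 8.4 kcal/mol.
Et at 60° is staggered. SH at 0° is gauche with Et at 60° (1.1); OCH3 at 120° is gauche with Et at 60° (1.0); OCH3 at 120° is gauche with Ph at 180° (1.0); CH2Cl at 240° is gauche with Ph at 180° (1.3). Total 4.4 kcal/mol.
Et at 120° is eclipsed. SH at 0° is eclipsed with H at 0° (1.4); OCH3 at 120° is eclipsed with Et at 120° (2.5); CH2Cl at 240° is eclipsed with Ph at 240° (3.7). Total 7.6 kcal/mol.
Et at 180° is staggered. SH at 0° is gauche with Ph at 300° (1.2); OCH3 at 120° is gauche with Et at 180° (1.0); CH2Cl at 240° is gauche with Et at 180° (0.9); CH2Cl at 240° is gauche with Ph at 300° (1.3). Total 4.4 kcal/mol.
Et at 240° is eclipsed. SH at 0° is eclipsed with Ph at 0° (3.2); OCH3 at 120° is eclipsed with H at 120° (1.3); CH2Cl at 240° is eclipsed with Et at 240° (3.2). Total 7.7 kcal/mol.
Et at 300° is staggered. SH at 0° is gauche with Et at 300° (1.1); SH at 0° is gauche with Ph at 60° (1.2); OCH3 at 120° is gauche with Ph at 60° (1.0); CH2Cl at 240° is gauche with Et at 300° (0.9). Total 4.2 kcal/mol.
Max at 0° (8.4 kcal/mol), min at 300° (4.2 kcal/mol); barrier = 4.2 kcal/mol.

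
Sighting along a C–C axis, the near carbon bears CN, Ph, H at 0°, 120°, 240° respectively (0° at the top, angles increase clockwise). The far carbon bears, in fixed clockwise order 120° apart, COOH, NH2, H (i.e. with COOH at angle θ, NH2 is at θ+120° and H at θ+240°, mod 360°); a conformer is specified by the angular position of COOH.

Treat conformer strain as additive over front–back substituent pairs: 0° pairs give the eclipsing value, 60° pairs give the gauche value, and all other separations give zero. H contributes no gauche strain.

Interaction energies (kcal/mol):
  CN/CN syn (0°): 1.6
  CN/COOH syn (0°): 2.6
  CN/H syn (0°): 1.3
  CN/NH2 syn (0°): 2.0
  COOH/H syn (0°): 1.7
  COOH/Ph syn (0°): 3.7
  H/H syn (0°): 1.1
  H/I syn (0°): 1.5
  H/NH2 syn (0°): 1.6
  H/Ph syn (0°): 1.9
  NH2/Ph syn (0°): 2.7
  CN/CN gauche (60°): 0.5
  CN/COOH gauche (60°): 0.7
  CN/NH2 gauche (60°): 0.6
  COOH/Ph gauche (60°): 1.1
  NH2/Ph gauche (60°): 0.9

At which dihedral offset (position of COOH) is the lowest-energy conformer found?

COOH at 0° (eclipsed): CN(0°)/COOH(0°) eclipsed 2.6; Ph(120°)/NH2(120°) eclipsed 2.7; H(240°)/H(240°) eclipsed 1.1 → 6.4 kcal/mol.
COOH at 60° (staggered): CN(0°)/COOH(60°) gauche 0.7; Ph(120°)/COOH(60°) gauche 1.1; Ph(120°)/NH2(180°) gauche 0.9 → 2.7 kcal/mol.
COOH at 120° (eclipsed): CN(0°)/H(0°) eclipsed 1.3; Ph(120°)/COOH(120°) eclipsed 3.7; H(240°)/NH2(240°) eclipsed 1.6 → 6.6 kcal/mol.
COOH at 180° (staggered): CN(0°)/NH2(300°) gauche 0.6; Ph(120°)/COOH(180°) gauche 1.1 → 1.7 kcal/mol.
COOH at 240° (eclipsed): CN(0°)/NH2(0°) eclipsed 2.0; Ph(120°)/H(120°) eclipsed 1.9; H(240°)/COOH(240°) eclipsed 1.7 → 5.6 kcal/mol.
COOH at 300° (staggered): CN(0°)/COOH(300°) gauche 0.7; CN(0°)/NH2(60°) gauche 0.6; Ph(120°)/NH2(60°) gauche 0.9 → 2.2 kcal/mol.
The minimum (1.7 kcal/mol) occurs with COOH at 180°.

180°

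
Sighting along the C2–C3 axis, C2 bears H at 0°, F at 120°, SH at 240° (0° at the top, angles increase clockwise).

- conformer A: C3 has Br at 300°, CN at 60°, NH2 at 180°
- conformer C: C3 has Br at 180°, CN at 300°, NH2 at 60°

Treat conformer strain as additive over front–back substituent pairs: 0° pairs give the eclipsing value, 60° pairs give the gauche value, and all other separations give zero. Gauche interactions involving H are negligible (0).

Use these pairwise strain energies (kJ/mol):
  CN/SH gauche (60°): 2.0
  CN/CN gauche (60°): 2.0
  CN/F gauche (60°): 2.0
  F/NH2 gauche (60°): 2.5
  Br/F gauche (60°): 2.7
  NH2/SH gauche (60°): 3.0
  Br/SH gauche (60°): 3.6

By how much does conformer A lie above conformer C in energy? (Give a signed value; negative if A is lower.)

A (staggered): F–CN gauche, F–NH2 gauche, SH–Br gauche, SH–NH2 gauche; 2.0 + 2.5 + 3.6 + 3.0 = 11.1 kJ/mol.
C (staggered): F–Br gauche, F–NH2 gauche, SH–Br gauche, SH–CN gauche; 2.7 + 2.5 + 3.6 + 2.0 = 10.8 kJ/mol.
E(A) − E(C) = 11.1 − 10.8 = +0.3 kJ/mol.

+0.3 kJ/mol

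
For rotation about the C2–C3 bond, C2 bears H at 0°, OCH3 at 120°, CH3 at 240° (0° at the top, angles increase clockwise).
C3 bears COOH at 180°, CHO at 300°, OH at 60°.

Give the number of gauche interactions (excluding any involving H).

Non-H gauche pairs: OCH3(120°)/COOH(180°); OCH3(120°)/OH(60°); CH3(240°)/COOH(180°); CH3(240°)/CHO(300°) — 4 interactions.

4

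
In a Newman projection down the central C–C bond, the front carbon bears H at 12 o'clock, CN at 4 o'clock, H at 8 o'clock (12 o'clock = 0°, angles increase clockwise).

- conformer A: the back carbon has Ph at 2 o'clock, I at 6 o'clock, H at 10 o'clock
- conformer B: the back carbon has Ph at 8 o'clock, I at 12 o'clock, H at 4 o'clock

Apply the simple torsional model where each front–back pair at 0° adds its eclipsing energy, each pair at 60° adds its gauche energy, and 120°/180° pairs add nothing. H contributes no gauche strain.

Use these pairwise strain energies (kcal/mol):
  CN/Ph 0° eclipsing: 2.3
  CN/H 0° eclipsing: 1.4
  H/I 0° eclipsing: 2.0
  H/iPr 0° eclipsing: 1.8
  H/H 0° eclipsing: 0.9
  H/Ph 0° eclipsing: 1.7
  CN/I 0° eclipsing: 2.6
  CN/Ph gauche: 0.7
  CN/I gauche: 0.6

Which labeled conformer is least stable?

A (staggered): CN(120°)/Ph(60°) gauche 0.7; CN(120°)/I(180°) gauche 0.6 → 1.3 kcal/mol.
B (eclipsed): H(0°)/I(0°) eclipsed 2.0; CN(120°)/H(120°) eclipsed 1.4; H(240°)/Ph(240°) eclipsed 1.7 → 5.1 kcal/mol.
B has the highest total (5.1 kcal/mol).

B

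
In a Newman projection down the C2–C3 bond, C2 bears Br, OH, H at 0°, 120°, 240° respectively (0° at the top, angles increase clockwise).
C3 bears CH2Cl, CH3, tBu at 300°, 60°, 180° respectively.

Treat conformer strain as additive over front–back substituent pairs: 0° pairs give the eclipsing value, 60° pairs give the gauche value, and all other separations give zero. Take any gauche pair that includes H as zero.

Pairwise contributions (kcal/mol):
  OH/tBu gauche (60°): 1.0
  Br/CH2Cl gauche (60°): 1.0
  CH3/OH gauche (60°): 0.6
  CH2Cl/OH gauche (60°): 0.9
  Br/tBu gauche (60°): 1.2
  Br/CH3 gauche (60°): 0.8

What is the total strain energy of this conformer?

3.4 kcal/mol

This conformer (staggered): Br–CH2Cl gauche, Br–CH3 gauche, OH–CH3 gauche, OH–tBu gauche; 1.0 + 0.8 + 0.6 + 1.0 = 3.4 kcal/mol.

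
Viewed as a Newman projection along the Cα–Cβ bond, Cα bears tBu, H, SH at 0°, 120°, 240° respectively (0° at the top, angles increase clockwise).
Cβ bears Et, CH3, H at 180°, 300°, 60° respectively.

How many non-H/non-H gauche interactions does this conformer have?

3

Non-H gauche pairs: tBu(0°)/CH3(300°); SH(240°)/Et(180°); SH(240°)/CH3(300°) — 3 interactions.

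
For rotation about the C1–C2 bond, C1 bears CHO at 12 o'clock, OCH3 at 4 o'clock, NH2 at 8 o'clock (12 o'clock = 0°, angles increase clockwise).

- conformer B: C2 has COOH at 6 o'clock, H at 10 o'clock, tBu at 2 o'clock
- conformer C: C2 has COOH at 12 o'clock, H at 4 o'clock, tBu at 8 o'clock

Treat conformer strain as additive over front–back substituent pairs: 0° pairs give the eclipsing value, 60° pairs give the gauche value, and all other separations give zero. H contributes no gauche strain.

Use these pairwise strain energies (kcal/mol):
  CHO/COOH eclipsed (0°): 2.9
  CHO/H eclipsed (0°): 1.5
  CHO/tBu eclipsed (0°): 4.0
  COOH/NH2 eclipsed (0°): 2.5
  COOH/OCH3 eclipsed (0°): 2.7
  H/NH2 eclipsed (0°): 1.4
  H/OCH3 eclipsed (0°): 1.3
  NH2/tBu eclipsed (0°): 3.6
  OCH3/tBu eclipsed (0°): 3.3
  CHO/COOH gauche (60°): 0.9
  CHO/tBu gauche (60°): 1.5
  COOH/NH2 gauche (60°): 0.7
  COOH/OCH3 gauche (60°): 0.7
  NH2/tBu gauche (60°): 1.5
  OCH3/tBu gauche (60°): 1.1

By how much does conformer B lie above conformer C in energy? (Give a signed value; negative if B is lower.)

B (staggered): CHO–tBu gauche, OCH3–COOH gauche, OCH3–tBu gauche, NH2–COOH gauche; 1.5 + 0.7 + 1.1 + 0.7 = 4.0 kcal/mol.
C (eclipsed): CHO–COOH eclipsed, OCH3–H eclipsed, NH2–tBu eclipsed; 2.9 + 1.3 + 3.6 = 7.8 kcal/mol.
E(B) − E(C) = 4.0 − 7.8 = -3.8 kcal/mol.

-3.8 kcal/mol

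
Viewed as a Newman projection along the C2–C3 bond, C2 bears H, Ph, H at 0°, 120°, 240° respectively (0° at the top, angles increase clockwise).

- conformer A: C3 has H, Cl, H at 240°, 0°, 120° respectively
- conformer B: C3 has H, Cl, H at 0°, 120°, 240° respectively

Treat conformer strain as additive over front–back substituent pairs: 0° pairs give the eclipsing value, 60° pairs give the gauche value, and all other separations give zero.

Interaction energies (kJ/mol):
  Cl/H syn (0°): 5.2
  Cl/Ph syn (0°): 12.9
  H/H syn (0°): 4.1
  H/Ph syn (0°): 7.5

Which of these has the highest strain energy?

B

A is eclipsed. H at 0° is eclipsed with Cl at 0° (5.2); Ph at 120° is eclipsed with H at 120° (7.5); H at 240° is eclipsed with H at 240° (4.1). Total 16.8 kJ/mol.
B is eclipsed. H at 0° is eclipsed with H at 0° (4.1); Ph at 120° is eclipsed with Cl at 120° (12.9); H at 240° is eclipsed with H at 240° (4.1). Total 21.1 kJ/mol.
B has the highest total (21.1 kJ/mol).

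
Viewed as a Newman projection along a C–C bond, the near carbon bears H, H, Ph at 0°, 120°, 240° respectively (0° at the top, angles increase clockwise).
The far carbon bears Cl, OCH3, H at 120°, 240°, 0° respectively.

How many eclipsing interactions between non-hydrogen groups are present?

1

Non-H eclipsing pairs: Ph(240°)/OCH3(240°) — 1 interaction.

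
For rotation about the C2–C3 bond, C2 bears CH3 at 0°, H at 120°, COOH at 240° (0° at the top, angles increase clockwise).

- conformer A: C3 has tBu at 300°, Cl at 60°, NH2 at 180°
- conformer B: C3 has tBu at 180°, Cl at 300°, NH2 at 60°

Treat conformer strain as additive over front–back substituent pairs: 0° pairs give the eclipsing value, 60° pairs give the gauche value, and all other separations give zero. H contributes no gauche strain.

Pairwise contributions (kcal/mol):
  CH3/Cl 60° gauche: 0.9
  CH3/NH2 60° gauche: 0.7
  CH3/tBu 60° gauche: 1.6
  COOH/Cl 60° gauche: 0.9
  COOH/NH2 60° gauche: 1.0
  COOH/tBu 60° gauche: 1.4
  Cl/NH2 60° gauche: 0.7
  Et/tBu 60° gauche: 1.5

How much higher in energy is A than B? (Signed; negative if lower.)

A (staggered): CH3(0°)/tBu(300°) gauche 1.6; CH3(0°)/Cl(60°) gauche 0.9; COOH(240°)/tBu(300°) gauche 1.4; COOH(240°)/NH2(180°) gauche 1.0 → 4.9 kcal/mol.
B (staggered): CH3(0°)/Cl(300°) gauche 0.9; CH3(0°)/NH2(60°) gauche 0.7; COOH(240°)/tBu(180°) gauche 1.4; COOH(240°)/Cl(300°) gauche 0.9 → 3.9 kcal/mol.
E(A) − E(B) = 4.9 − 3.9 = +1.0 kcal/mol.

+1.0 kcal/mol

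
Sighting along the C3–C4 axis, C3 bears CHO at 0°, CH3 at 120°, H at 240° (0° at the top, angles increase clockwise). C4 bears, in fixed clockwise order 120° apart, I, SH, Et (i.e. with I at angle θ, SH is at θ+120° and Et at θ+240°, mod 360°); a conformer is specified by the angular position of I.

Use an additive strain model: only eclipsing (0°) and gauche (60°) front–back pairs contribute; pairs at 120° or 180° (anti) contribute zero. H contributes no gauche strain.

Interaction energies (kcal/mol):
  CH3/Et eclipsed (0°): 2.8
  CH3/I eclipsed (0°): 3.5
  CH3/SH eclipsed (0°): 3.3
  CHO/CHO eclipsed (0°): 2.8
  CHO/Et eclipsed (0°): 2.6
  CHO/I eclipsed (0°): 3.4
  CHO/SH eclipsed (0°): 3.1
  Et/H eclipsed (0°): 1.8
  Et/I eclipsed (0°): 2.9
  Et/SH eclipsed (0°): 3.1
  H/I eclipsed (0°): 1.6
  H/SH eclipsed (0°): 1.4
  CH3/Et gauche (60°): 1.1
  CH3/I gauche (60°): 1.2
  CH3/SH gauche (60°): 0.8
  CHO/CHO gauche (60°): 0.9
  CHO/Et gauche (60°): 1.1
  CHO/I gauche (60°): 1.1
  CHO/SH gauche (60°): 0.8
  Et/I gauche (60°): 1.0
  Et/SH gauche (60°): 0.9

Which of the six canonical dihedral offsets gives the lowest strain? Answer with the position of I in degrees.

I at 0° (eclipsed): CHO(0°)/I(0°) eclipsed 3.4; CH3(120°)/SH(120°) eclipsed 3.3; H(240°)/Et(240°) eclipsed 1.8 → 8.5 kcal/mol.
I at 60° (staggered): CHO(0°)/I(60°) gauche 1.1; CHO(0°)/Et(300°) gauche 1.1; CH3(120°)/I(60°) gauche 1.2; CH3(120°)/SH(180°) gauche 0.8 → 4.2 kcal/mol.
I at 120° (eclipsed): CHO(0°)/Et(0°) eclipsed 2.6; CH3(120°)/I(120°) eclipsed 3.5; H(240°)/SH(240°) eclipsed 1.4 → 7.5 kcal/mol.
I at 180° (staggered): CHO(0°)/SH(300°) gauche 0.8; CHO(0°)/Et(60°) gauche 1.1; CH3(120°)/I(180°) gauche 1.2; CH3(120°)/Et(60°) gauche 1.1 → 4.2 kcal/mol.
I at 240° (eclipsed): CHO(0°)/SH(0°) eclipsed 3.1; CH3(120°)/Et(120°) eclipsed 2.8; H(240°)/I(240°) eclipsed 1.6 → 7.5 kcal/mol.
I at 300° (staggered): CHO(0°)/I(300°) gauche 1.1; CHO(0°)/SH(60°) gauche 0.8; CH3(120°)/SH(60°) gauche 0.8; CH3(120°)/Et(180°) gauche 1.1 → 3.8 kcal/mol.
The minimum (3.8 kcal/mol) occurs with I at 300°.

300°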